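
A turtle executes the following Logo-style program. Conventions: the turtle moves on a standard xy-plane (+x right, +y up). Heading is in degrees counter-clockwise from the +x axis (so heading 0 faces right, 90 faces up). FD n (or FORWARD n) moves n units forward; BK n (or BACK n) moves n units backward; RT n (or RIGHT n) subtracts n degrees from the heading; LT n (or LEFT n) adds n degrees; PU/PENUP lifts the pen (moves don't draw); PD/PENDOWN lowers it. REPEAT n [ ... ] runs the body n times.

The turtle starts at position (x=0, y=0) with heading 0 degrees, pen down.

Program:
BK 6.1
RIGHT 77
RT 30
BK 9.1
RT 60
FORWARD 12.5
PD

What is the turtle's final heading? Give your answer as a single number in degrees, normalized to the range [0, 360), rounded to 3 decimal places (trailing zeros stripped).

Answer: 193

Derivation:
Executing turtle program step by step:
Start: pos=(0,0), heading=0, pen down
BK 6.1: (0,0) -> (-6.1,0) [heading=0, draw]
RT 77: heading 0 -> 283
RT 30: heading 283 -> 253
BK 9.1: (-6.1,0) -> (-3.439,8.702) [heading=253, draw]
RT 60: heading 253 -> 193
FD 12.5: (-3.439,8.702) -> (-15.619,5.89) [heading=193, draw]
PD: pen down
Final: pos=(-15.619,5.89), heading=193, 3 segment(s) drawn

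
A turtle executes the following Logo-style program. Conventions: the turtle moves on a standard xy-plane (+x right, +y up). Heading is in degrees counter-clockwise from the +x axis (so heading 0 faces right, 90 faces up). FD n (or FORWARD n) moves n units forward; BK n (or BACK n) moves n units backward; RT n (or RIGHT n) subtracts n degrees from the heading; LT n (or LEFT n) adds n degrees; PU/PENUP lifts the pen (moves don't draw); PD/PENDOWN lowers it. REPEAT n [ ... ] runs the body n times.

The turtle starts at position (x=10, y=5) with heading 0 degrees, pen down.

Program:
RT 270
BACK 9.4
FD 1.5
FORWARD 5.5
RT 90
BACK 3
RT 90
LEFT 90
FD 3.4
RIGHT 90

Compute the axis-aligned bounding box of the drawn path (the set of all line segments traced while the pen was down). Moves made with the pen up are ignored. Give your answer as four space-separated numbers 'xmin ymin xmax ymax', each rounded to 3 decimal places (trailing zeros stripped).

Answer: 7 -4.4 10.4 5

Derivation:
Executing turtle program step by step:
Start: pos=(10,5), heading=0, pen down
RT 270: heading 0 -> 90
BK 9.4: (10,5) -> (10,-4.4) [heading=90, draw]
FD 1.5: (10,-4.4) -> (10,-2.9) [heading=90, draw]
FD 5.5: (10,-2.9) -> (10,2.6) [heading=90, draw]
RT 90: heading 90 -> 0
BK 3: (10,2.6) -> (7,2.6) [heading=0, draw]
RT 90: heading 0 -> 270
LT 90: heading 270 -> 0
FD 3.4: (7,2.6) -> (10.4,2.6) [heading=0, draw]
RT 90: heading 0 -> 270
Final: pos=(10.4,2.6), heading=270, 5 segment(s) drawn

Segment endpoints: x in {7, 10, 10, 10.4}, y in {-4.4, -2.9, 2.6, 2.6, 5}
xmin=7, ymin=-4.4, xmax=10.4, ymax=5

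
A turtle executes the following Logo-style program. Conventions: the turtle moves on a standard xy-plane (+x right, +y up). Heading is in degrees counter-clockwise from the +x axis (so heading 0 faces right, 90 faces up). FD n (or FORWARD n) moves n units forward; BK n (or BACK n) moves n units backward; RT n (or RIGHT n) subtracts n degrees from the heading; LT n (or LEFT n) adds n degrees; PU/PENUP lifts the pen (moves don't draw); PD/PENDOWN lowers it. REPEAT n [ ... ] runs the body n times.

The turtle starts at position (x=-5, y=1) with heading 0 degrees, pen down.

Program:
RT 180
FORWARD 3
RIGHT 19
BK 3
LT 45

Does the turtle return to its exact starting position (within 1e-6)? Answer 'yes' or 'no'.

Executing turtle program step by step:
Start: pos=(-5,1), heading=0, pen down
RT 180: heading 0 -> 180
FD 3: (-5,1) -> (-8,1) [heading=180, draw]
RT 19: heading 180 -> 161
BK 3: (-8,1) -> (-5.163,0.023) [heading=161, draw]
LT 45: heading 161 -> 206
Final: pos=(-5.163,0.023), heading=206, 2 segment(s) drawn

Start position: (-5, 1)
Final position: (-5.163, 0.023)
Distance = 0.99; >= 1e-6 -> NOT closed

Answer: no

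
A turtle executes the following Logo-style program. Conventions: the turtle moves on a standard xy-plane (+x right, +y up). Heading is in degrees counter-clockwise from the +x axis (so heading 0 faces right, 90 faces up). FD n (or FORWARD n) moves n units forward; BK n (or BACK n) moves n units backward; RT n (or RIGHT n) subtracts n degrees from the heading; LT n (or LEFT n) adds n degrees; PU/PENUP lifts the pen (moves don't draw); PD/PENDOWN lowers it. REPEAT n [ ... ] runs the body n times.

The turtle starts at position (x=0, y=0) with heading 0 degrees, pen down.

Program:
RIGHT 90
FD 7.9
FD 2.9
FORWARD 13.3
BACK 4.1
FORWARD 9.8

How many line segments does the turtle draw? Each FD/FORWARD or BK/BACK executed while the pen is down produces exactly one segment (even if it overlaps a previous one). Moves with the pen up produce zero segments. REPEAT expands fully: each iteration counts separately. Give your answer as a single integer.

Answer: 5

Derivation:
Executing turtle program step by step:
Start: pos=(0,0), heading=0, pen down
RT 90: heading 0 -> 270
FD 7.9: (0,0) -> (0,-7.9) [heading=270, draw]
FD 2.9: (0,-7.9) -> (0,-10.8) [heading=270, draw]
FD 13.3: (0,-10.8) -> (0,-24.1) [heading=270, draw]
BK 4.1: (0,-24.1) -> (0,-20) [heading=270, draw]
FD 9.8: (0,-20) -> (0,-29.8) [heading=270, draw]
Final: pos=(0,-29.8), heading=270, 5 segment(s) drawn
Segments drawn: 5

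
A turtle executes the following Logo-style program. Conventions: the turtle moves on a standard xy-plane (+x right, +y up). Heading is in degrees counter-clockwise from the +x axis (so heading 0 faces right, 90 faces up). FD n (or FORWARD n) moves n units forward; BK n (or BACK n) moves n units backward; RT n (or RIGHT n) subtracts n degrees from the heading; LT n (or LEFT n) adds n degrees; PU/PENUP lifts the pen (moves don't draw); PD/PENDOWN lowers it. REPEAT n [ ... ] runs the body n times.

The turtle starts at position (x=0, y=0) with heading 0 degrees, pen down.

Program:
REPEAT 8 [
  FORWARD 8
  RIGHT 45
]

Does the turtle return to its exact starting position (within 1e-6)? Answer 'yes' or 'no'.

Executing turtle program step by step:
Start: pos=(0,0), heading=0, pen down
REPEAT 8 [
  -- iteration 1/8 --
  FD 8: (0,0) -> (8,0) [heading=0, draw]
  RT 45: heading 0 -> 315
  -- iteration 2/8 --
  FD 8: (8,0) -> (13.657,-5.657) [heading=315, draw]
  RT 45: heading 315 -> 270
  -- iteration 3/8 --
  FD 8: (13.657,-5.657) -> (13.657,-13.657) [heading=270, draw]
  RT 45: heading 270 -> 225
  -- iteration 4/8 --
  FD 8: (13.657,-13.657) -> (8,-19.314) [heading=225, draw]
  RT 45: heading 225 -> 180
  -- iteration 5/8 --
  FD 8: (8,-19.314) -> (0,-19.314) [heading=180, draw]
  RT 45: heading 180 -> 135
  -- iteration 6/8 --
  FD 8: (0,-19.314) -> (-5.657,-13.657) [heading=135, draw]
  RT 45: heading 135 -> 90
  -- iteration 7/8 --
  FD 8: (-5.657,-13.657) -> (-5.657,-5.657) [heading=90, draw]
  RT 45: heading 90 -> 45
  -- iteration 8/8 --
  FD 8: (-5.657,-5.657) -> (0,0) [heading=45, draw]
  RT 45: heading 45 -> 0
]
Final: pos=(0,0), heading=0, 8 segment(s) drawn

Start position: (0, 0)
Final position: (0, 0)
Distance = 0; < 1e-6 -> CLOSED

Answer: yes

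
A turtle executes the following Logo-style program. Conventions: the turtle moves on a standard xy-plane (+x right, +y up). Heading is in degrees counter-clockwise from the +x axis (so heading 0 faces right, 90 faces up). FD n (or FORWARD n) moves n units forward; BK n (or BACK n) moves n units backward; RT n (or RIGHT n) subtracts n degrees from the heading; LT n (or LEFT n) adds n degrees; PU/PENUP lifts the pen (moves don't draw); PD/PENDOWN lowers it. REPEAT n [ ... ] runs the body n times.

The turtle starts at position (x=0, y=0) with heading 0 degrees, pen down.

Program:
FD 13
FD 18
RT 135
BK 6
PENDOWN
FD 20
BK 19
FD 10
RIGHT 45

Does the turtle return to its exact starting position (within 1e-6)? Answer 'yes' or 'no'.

Answer: no

Derivation:
Executing turtle program step by step:
Start: pos=(0,0), heading=0, pen down
FD 13: (0,0) -> (13,0) [heading=0, draw]
FD 18: (13,0) -> (31,0) [heading=0, draw]
RT 135: heading 0 -> 225
BK 6: (31,0) -> (35.243,4.243) [heading=225, draw]
PD: pen down
FD 20: (35.243,4.243) -> (21.101,-9.899) [heading=225, draw]
BK 19: (21.101,-9.899) -> (34.536,3.536) [heading=225, draw]
FD 10: (34.536,3.536) -> (27.464,-3.536) [heading=225, draw]
RT 45: heading 225 -> 180
Final: pos=(27.464,-3.536), heading=180, 6 segment(s) drawn

Start position: (0, 0)
Final position: (27.464, -3.536)
Distance = 27.691; >= 1e-6 -> NOT closed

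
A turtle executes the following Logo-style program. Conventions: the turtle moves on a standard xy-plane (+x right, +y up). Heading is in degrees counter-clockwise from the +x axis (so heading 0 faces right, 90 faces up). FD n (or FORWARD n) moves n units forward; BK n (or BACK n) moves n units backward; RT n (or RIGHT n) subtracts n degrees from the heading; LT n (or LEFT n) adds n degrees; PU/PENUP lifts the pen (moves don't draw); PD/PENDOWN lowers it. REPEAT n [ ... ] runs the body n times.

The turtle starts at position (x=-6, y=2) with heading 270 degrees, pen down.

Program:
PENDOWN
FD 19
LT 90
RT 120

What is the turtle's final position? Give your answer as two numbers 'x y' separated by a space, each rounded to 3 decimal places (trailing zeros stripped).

Answer: -6 -17

Derivation:
Executing turtle program step by step:
Start: pos=(-6,2), heading=270, pen down
PD: pen down
FD 19: (-6,2) -> (-6,-17) [heading=270, draw]
LT 90: heading 270 -> 0
RT 120: heading 0 -> 240
Final: pos=(-6,-17), heading=240, 1 segment(s) drawn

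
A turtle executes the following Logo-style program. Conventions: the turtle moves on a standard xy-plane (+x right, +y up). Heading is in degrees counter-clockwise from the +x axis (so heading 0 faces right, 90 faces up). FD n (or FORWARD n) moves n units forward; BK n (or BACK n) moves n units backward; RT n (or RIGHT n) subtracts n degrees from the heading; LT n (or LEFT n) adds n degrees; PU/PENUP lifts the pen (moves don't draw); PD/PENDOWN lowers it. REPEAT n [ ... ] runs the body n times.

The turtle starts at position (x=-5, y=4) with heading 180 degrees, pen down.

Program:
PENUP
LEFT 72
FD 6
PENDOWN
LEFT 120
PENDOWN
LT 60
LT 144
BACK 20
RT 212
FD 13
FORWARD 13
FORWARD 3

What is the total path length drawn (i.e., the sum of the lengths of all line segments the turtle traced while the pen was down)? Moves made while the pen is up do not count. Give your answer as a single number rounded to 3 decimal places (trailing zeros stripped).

Answer: 49

Derivation:
Executing turtle program step by step:
Start: pos=(-5,4), heading=180, pen down
PU: pen up
LT 72: heading 180 -> 252
FD 6: (-5,4) -> (-6.854,-1.706) [heading=252, move]
PD: pen down
LT 120: heading 252 -> 12
PD: pen down
LT 60: heading 12 -> 72
LT 144: heading 72 -> 216
BK 20: (-6.854,-1.706) -> (9.326,10.049) [heading=216, draw]
RT 212: heading 216 -> 4
FD 13: (9.326,10.049) -> (22.295,10.956) [heading=4, draw]
FD 13: (22.295,10.956) -> (35.263,11.863) [heading=4, draw]
FD 3: (35.263,11.863) -> (38.256,12.072) [heading=4, draw]
Final: pos=(38.256,12.072), heading=4, 4 segment(s) drawn

Segment lengths:
  seg 1: (-6.854,-1.706) -> (9.326,10.049), length = 20
  seg 2: (9.326,10.049) -> (22.295,10.956), length = 13
  seg 3: (22.295,10.956) -> (35.263,11.863), length = 13
  seg 4: (35.263,11.863) -> (38.256,12.072), length = 3
Total = 49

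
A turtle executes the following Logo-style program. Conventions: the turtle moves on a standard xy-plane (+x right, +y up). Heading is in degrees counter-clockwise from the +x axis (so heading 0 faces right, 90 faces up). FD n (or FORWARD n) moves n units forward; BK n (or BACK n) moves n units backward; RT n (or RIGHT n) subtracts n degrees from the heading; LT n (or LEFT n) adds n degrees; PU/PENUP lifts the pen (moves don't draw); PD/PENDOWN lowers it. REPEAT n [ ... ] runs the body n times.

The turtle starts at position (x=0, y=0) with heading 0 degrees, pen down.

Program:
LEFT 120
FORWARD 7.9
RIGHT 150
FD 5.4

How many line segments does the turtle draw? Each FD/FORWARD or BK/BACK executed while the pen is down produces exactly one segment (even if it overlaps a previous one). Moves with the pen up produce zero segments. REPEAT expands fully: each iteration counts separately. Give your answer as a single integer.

Answer: 2

Derivation:
Executing turtle program step by step:
Start: pos=(0,0), heading=0, pen down
LT 120: heading 0 -> 120
FD 7.9: (0,0) -> (-3.95,6.842) [heading=120, draw]
RT 150: heading 120 -> 330
FD 5.4: (-3.95,6.842) -> (0.727,4.142) [heading=330, draw]
Final: pos=(0.727,4.142), heading=330, 2 segment(s) drawn
Segments drawn: 2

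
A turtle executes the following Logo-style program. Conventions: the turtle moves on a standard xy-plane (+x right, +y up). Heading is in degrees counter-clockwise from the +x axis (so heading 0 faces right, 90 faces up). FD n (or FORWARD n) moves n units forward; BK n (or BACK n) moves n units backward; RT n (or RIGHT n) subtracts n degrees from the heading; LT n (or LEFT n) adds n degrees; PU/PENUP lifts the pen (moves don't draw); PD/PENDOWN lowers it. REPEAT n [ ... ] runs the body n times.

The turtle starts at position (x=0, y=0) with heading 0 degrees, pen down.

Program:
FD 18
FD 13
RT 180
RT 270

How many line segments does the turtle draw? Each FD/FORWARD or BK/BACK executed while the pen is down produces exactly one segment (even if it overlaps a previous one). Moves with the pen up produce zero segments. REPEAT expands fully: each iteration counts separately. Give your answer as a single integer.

Executing turtle program step by step:
Start: pos=(0,0), heading=0, pen down
FD 18: (0,0) -> (18,0) [heading=0, draw]
FD 13: (18,0) -> (31,0) [heading=0, draw]
RT 180: heading 0 -> 180
RT 270: heading 180 -> 270
Final: pos=(31,0), heading=270, 2 segment(s) drawn
Segments drawn: 2

Answer: 2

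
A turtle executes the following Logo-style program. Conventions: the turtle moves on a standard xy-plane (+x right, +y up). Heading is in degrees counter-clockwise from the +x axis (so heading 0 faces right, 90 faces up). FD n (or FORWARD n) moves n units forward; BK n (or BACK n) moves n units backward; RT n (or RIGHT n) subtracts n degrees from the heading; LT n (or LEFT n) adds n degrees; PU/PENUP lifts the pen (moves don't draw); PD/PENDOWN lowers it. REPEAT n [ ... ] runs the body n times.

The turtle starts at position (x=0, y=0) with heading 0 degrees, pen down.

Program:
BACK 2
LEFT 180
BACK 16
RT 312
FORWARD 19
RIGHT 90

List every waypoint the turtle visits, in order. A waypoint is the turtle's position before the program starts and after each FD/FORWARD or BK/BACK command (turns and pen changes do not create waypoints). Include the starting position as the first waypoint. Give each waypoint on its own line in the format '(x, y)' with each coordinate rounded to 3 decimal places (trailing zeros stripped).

Answer: (0, 0)
(-2, 0)
(14, 0)
(1.287, -14.12)

Derivation:
Executing turtle program step by step:
Start: pos=(0,0), heading=0, pen down
BK 2: (0,0) -> (-2,0) [heading=0, draw]
LT 180: heading 0 -> 180
BK 16: (-2,0) -> (14,0) [heading=180, draw]
RT 312: heading 180 -> 228
FD 19: (14,0) -> (1.287,-14.12) [heading=228, draw]
RT 90: heading 228 -> 138
Final: pos=(1.287,-14.12), heading=138, 3 segment(s) drawn
Waypoints (4 total):
(0, 0)
(-2, 0)
(14, 0)
(1.287, -14.12)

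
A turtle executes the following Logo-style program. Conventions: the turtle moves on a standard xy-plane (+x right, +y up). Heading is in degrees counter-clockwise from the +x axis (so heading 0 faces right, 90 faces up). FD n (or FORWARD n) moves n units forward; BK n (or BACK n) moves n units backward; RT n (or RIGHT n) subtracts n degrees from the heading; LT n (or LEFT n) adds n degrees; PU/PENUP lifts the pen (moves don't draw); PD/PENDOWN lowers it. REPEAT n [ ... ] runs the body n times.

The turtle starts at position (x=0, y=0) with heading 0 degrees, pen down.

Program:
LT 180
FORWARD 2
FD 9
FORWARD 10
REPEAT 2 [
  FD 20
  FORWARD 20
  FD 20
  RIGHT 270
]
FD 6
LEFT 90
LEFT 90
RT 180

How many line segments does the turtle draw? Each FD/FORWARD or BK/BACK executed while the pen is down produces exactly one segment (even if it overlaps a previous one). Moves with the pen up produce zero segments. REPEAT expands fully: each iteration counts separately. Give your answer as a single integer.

Answer: 10

Derivation:
Executing turtle program step by step:
Start: pos=(0,0), heading=0, pen down
LT 180: heading 0 -> 180
FD 2: (0,0) -> (-2,0) [heading=180, draw]
FD 9: (-2,0) -> (-11,0) [heading=180, draw]
FD 10: (-11,0) -> (-21,0) [heading=180, draw]
REPEAT 2 [
  -- iteration 1/2 --
  FD 20: (-21,0) -> (-41,0) [heading=180, draw]
  FD 20: (-41,0) -> (-61,0) [heading=180, draw]
  FD 20: (-61,0) -> (-81,0) [heading=180, draw]
  RT 270: heading 180 -> 270
  -- iteration 2/2 --
  FD 20: (-81,0) -> (-81,-20) [heading=270, draw]
  FD 20: (-81,-20) -> (-81,-40) [heading=270, draw]
  FD 20: (-81,-40) -> (-81,-60) [heading=270, draw]
  RT 270: heading 270 -> 0
]
FD 6: (-81,-60) -> (-75,-60) [heading=0, draw]
LT 90: heading 0 -> 90
LT 90: heading 90 -> 180
RT 180: heading 180 -> 0
Final: pos=(-75,-60), heading=0, 10 segment(s) drawn
Segments drawn: 10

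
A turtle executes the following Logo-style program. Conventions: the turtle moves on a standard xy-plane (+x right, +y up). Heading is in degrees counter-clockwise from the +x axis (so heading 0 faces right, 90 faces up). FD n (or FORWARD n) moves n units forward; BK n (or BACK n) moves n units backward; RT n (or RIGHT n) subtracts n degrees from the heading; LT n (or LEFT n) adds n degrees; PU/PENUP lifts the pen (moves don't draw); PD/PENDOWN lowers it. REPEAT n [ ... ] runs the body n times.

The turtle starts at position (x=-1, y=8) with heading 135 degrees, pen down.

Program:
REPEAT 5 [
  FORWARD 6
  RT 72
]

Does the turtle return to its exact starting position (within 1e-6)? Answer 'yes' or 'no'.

Answer: yes

Derivation:
Executing turtle program step by step:
Start: pos=(-1,8), heading=135, pen down
REPEAT 5 [
  -- iteration 1/5 --
  FD 6: (-1,8) -> (-5.243,12.243) [heading=135, draw]
  RT 72: heading 135 -> 63
  -- iteration 2/5 --
  FD 6: (-5.243,12.243) -> (-2.519,17.589) [heading=63, draw]
  RT 72: heading 63 -> 351
  -- iteration 3/5 --
  FD 6: (-2.519,17.589) -> (3.407,16.65) [heading=351, draw]
  RT 72: heading 351 -> 279
  -- iteration 4/5 --
  FD 6: (3.407,16.65) -> (4.346,10.724) [heading=279, draw]
  RT 72: heading 279 -> 207
  -- iteration 5/5 --
  FD 6: (4.346,10.724) -> (-1,8) [heading=207, draw]
  RT 72: heading 207 -> 135
]
Final: pos=(-1,8), heading=135, 5 segment(s) drawn

Start position: (-1, 8)
Final position: (-1, 8)
Distance = 0; < 1e-6 -> CLOSED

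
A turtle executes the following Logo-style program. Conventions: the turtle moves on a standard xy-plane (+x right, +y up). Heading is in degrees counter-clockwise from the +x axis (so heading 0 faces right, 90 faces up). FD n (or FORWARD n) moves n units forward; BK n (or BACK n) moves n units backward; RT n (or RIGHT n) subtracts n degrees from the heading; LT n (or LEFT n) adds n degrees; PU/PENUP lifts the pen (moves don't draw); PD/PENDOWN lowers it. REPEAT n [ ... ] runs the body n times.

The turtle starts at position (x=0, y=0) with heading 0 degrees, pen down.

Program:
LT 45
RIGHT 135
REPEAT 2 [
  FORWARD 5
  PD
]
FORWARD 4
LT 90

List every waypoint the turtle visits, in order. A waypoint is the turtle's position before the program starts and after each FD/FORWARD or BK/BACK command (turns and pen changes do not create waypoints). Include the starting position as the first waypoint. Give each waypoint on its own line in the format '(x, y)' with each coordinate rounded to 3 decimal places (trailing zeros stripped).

Answer: (0, 0)
(0, -5)
(0, -10)
(0, -14)

Derivation:
Executing turtle program step by step:
Start: pos=(0,0), heading=0, pen down
LT 45: heading 0 -> 45
RT 135: heading 45 -> 270
REPEAT 2 [
  -- iteration 1/2 --
  FD 5: (0,0) -> (0,-5) [heading=270, draw]
  PD: pen down
  -- iteration 2/2 --
  FD 5: (0,-5) -> (0,-10) [heading=270, draw]
  PD: pen down
]
FD 4: (0,-10) -> (0,-14) [heading=270, draw]
LT 90: heading 270 -> 0
Final: pos=(0,-14), heading=0, 3 segment(s) drawn
Waypoints (4 total):
(0, 0)
(0, -5)
(0, -10)
(0, -14)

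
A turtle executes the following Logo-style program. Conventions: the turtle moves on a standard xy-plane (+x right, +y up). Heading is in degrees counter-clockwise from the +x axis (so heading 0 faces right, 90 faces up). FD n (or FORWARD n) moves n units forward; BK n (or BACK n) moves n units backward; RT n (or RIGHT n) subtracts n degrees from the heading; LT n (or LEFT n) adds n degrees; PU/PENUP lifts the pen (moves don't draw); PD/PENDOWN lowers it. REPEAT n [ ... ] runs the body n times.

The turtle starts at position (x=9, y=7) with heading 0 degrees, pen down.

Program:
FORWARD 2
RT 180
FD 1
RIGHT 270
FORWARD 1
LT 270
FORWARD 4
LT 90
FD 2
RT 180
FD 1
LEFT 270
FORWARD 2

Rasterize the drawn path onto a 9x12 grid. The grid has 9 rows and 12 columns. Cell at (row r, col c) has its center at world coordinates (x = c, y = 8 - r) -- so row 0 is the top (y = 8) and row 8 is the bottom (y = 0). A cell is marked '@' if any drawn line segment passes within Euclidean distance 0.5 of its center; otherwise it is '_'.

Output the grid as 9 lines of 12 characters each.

Segment 0: (9,7) -> (11,7)
Segment 1: (11,7) -> (10,7)
Segment 2: (10,7) -> (10,6)
Segment 3: (10,6) -> (6,6)
Segment 4: (6,6) -> (6,4)
Segment 5: (6,4) -> (6,5)
Segment 6: (6,5) -> (8,5)

Answer: ____________
_________@@@
______@@@@@_
______@@@___
______@_____
____________
____________
____________
____________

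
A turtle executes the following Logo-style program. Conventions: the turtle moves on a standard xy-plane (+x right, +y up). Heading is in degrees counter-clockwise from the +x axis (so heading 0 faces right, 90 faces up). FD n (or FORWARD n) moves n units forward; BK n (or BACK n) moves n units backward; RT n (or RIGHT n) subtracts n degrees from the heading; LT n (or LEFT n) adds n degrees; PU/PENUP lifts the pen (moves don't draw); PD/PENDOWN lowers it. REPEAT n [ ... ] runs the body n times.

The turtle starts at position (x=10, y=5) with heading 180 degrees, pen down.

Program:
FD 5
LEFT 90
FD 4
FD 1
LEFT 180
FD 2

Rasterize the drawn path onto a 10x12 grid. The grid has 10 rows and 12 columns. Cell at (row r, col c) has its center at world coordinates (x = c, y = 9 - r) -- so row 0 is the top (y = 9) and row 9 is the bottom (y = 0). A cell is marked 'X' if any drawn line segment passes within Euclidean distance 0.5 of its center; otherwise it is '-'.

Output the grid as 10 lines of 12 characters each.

Segment 0: (10,5) -> (5,5)
Segment 1: (5,5) -> (5,1)
Segment 2: (5,1) -> (5,0)
Segment 3: (5,0) -> (5,2)

Answer: ------------
------------
------------
------------
-----XXXXXX-
-----X------
-----X------
-----X------
-----X------
-----X------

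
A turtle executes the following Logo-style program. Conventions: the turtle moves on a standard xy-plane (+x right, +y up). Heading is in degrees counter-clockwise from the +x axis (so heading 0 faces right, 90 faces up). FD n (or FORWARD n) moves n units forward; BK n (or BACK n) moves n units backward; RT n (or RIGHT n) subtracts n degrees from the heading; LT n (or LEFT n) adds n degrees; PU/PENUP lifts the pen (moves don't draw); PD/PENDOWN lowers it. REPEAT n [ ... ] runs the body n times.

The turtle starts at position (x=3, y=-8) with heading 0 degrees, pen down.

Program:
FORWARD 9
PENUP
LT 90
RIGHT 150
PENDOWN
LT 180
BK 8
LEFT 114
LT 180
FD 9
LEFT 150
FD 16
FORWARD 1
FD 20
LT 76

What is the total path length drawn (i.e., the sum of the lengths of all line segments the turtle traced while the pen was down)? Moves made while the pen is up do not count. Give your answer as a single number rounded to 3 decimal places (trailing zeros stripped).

Executing turtle program step by step:
Start: pos=(3,-8), heading=0, pen down
FD 9: (3,-8) -> (12,-8) [heading=0, draw]
PU: pen up
LT 90: heading 0 -> 90
RT 150: heading 90 -> 300
PD: pen down
LT 180: heading 300 -> 120
BK 8: (12,-8) -> (16,-14.928) [heading=120, draw]
LT 114: heading 120 -> 234
LT 180: heading 234 -> 54
FD 9: (16,-14.928) -> (21.29,-7.647) [heading=54, draw]
LT 150: heading 54 -> 204
FD 16: (21.29,-7.647) -> (6.673,-14.155) [heading=204, draw]
FD 1: (6.673,-14.155) -> (5.76,-14.562) [heading=204, draw]
FD 20: (5.76,-14.562) -> (-12.511,-22.696) [heading=204, draw]
LT 76: heading 204 -> 280
Final: pos=(-12.511,-22.696), heading=280, 6 segment(s) drawn

Segment lengths:
  seg 1: (3,-8) -> (12,-8), length = 9
  seg 2: (12,-8) -> (16,-14.928), length = 8
  seg 3: (16,-14.928) -> (21.29,-7.647), length = 9
  seg 4: (21.29,-7.647) -> (6.673,-14.155), length = 16
  seg 5: (6.673,-14.155) -> (5.76,-14.562), length = 1
  seg 6: (5.76,-14.562) -> (-12.511,-22.696), length = 20
Total = 63

Answer: 63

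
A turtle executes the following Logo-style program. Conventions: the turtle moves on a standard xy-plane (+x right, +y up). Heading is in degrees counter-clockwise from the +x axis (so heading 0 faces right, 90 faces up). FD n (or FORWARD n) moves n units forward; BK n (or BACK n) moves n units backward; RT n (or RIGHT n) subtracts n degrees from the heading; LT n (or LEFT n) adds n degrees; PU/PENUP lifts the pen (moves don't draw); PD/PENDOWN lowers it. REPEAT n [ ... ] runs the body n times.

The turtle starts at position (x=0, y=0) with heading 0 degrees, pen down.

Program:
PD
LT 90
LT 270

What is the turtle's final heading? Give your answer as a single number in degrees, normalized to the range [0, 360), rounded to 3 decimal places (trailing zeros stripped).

Answer: 0

Derivation:
Executing turtle program step by step:
Start: pos=(0,0), heading=0, pen down
PD: pen down
LT 90: heading 0 -> 90
LT 270: heading 90 -> 0
Final: pos=(0,0), heading=0, 0 segment(s) drawn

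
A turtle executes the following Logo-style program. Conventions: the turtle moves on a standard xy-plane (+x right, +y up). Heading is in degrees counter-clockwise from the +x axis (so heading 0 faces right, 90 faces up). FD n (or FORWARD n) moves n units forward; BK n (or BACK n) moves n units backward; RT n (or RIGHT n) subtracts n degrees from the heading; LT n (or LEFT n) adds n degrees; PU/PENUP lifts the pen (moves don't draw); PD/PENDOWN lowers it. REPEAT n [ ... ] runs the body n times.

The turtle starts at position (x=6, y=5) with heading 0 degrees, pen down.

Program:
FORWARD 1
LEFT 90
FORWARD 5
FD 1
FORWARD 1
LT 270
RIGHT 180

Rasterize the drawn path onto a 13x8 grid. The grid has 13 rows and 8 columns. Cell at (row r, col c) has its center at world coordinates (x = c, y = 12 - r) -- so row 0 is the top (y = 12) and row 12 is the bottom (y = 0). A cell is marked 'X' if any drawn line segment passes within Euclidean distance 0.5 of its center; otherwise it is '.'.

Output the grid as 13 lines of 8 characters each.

Answer: .......X
.......X
.......X
.......X
.......X
.......X
.......X
......XX
........
........
........
........
........

Derivation:
Segment 0: (6,5) -> (7,5)
Segment 1: (7,5) -> (7,10)
Segment 2: (7,10) -> (7,11)
Segment 3: (7,11) -> (7,12)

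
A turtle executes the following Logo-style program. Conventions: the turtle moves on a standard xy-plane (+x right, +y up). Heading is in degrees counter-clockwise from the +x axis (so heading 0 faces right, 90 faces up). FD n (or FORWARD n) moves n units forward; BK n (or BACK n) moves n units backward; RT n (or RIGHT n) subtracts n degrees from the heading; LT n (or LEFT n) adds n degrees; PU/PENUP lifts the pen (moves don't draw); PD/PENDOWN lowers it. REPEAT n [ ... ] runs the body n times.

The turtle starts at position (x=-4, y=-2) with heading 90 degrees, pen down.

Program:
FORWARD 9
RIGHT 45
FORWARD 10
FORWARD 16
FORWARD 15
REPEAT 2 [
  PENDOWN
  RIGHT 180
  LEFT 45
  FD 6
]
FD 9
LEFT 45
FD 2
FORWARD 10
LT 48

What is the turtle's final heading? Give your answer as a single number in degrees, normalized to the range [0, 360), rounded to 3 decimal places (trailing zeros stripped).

Answer: 228

Derivation:
Executing turtle program step by step:
Start: pos=(-4,-2), heading=90, pen down
FD 9: (-4,-2) -> (-4,7) [heading=90, draw]
RT 45: heading 90 -> 45
FD 10: (-4,7) -> (3.071,14.071) [heading=45, draw]
FD 16: (3.071,14.071) -> (14.385,25.385) [heading=45, draw]
FD 15: (14.385,25.385) -> (24.991,35.991) [heading=45, draw]
REPEAT 2 [
  -- iteration 1/2 --
  PD: pen down
  RT 180: heading 45 -> 225
  LT 45: heading 225 -> 270
  FD 6: (24.991,35.991) -> (24.991,29.991) [heading=270, draw]
  -- iteration 2/2 --
  PD: pen down
  RT 180: heading 270 -> 90
  LT 45: heading 90 -> 135
  FD 6: (24.991,29.991) -> (20.749,34.234) [heading=135, draw]
]
FD 9: (20.749,34.234) -> (14.385,40.598) [heading=135, draw]
LT 45: heading 135 -> 180
FD 2: (14.385,40.598) -> (12.385,40.598) [heading=180, draw]
FD 10: (12.385,40.598) -> (2.385,40.598) [heading=180, draw]
LT 48: heading 180 -> 228
Final: pos=(2.385,40.598), heading=228, 9 segment(s) drawn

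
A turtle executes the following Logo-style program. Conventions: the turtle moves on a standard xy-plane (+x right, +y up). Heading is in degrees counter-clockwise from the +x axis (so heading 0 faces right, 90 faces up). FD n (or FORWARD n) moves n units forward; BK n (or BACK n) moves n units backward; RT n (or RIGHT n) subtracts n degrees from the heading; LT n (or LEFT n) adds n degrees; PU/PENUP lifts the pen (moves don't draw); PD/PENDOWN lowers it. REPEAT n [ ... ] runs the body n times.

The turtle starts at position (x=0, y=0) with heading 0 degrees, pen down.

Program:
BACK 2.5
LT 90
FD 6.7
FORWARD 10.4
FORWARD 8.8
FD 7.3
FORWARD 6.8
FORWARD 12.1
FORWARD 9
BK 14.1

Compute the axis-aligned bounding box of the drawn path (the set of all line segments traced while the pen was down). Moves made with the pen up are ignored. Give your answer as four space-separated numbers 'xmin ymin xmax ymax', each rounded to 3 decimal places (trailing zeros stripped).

Executing turtle program step by step:
Start: pos=(0,0), heading=0, pen down
BK 2.5: (0,0) -> (-2.5,0) [heading=0, draw]
LT 90: heading 0 -> 90
FD 6.7: (-2.5,0) -> (-2.5,6.7) [heading=90, draw]
FD 10.4: (-2.5,6.7) -> (-2.5,17.1) [heading=90, draw]
FD 8.8: (-2.5,17.1) -> (-2.5,25.9) [heading=90, draw]
FD 7.3: (-2.5,25.9) -> (-2.5,33.2) [heading=90, draw]
FD 6.8: (-2.5,33.2) -> (-2.5,40) [heading=90, draw]
FD 12.1: (-2.5,40) -> (-2.5,52.1) [heading=90, draw]
FD 9: (-2.5,52.1) -> (-2.5,61.1) [heading=90, draw]
BK 14.1: (-2.5,61.1) -> (-2.5,47) [heading=90, draw]
Final: pos=(-2.5,47), heading=90, 9 segment(s) drawn

Segment endpoints: x in {-2.5, -2.5, -2.5, -2.5, -2.5, -2.5, -2.5, -2.5, -2.5, 0}, y in {0, 6.7, 17.1, 25.9, 33.2, 40, 47, 52.1, 61.1}
xmin=-2.5, ymin=0, xmax=0, ymax=61.1

Answer: -2.5 0 0 61.1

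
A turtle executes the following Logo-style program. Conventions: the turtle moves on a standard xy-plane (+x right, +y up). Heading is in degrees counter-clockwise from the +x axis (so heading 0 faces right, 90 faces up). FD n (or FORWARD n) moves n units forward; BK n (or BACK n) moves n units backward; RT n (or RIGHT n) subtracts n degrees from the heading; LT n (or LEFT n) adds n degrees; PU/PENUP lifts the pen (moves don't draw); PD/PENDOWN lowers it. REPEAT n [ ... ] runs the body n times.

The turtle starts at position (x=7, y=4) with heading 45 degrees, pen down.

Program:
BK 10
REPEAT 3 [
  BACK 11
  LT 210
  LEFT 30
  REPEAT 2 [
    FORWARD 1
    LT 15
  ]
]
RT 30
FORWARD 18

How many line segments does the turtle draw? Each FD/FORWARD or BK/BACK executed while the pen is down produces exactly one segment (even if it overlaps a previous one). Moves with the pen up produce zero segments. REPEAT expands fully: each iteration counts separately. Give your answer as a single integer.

Executing turtle program step by step:
Start: pos=(7,4), heading=45, pen down
BK 10: (7,4) -> (-0.071,-3.071) [heading=45, draw]
REPEAT 3 [
  -- iteration 1/3 --
  BK 11: (-0.071,-3.071) -> (-7.849,-10.849) [heading=45, draw]
  LT 210: heading 45 -> 255
  LT 30: heading 255 -> 285
  REPEAT 2 [
    -- iteration 1/2 --
    FD 1: (-7.849,-10.849) -> (-7.59,-11.815) [heading=285, draw]
    LT 15: heading 285 -> 300
    -- iteration 2/2 --
    FD 1: (-7.59,-11.815) -> (-7.09,-12.681) [heading=300, draw]
    LT 15: heading 300 -> 315
  ]
  -- iteration 2/3 --
  BK 11: (-7.09,-12.681) -> (-14.869,-4.903) [heading=315, draw]
  LT 210: heading 315 -> 165
  LT 30: heading 165 -> 195
  REPEAT 2 [
    -- iteration 1/2 --
    FD 1: (-14.869,-4.903) -> (-15.835,-5.162) [heading=195, draw]
    LT 15: heading 195 -> 210
    -- iteration 2/2 --
    FD 1: (-15.835,-5.162) -> (-16.701,-5.662) [heading=210, draw]
    LT 15: heading 210 -> 225
  ]
  -- iteration 3/3 --
  BK 11: (-16.701,-5.662) -> (-8.922,2.116) [heading=225, draw]
  LT 210: heading 225 -> 75
  LT 30: heading 75 -> 105
  REPEAT 2 [
    -- iteration 1/2 --
    FD 1: (-8.922,2.116) -> (-9.181,3.082) [heading=105, draw]
    LT 15: heading 105 -> 120
    -- iteration 2/2 --
    FD 1: (-9.181,3.082) -> (-9.681,3.948) [heading=120, draw]
    LT 15: heading 120 -> 135
  ]
]
RT 30: heading 135 -> 105
FD 18: (-9.681,3.948) -> (-14.34,21.335) [heading=105, draw]
Final: pos=(-14.34,21.335), heading=105, 11 segment(s) drawn
Segments drawn: 11

Answer: 11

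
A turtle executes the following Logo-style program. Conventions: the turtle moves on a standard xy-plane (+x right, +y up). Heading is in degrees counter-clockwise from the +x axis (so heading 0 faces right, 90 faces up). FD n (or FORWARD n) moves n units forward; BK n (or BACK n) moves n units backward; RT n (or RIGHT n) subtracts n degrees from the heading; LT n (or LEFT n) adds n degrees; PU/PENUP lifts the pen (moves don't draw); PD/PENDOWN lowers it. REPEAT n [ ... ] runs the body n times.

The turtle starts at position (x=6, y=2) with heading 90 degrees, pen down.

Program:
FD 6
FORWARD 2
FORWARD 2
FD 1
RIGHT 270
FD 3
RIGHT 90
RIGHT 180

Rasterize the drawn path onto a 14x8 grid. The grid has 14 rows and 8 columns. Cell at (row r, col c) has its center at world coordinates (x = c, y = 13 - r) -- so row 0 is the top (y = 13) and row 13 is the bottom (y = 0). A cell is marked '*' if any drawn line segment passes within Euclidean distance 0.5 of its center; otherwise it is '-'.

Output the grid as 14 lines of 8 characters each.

Segment 0: (6,2) -> (6,8)
Segment 1: (6,8) -> (6,10)
Segment 2: (6,10) -> (6,12)
Segment 3: (6,12) -> (6,13)
Segment 4: (6,13) -> (3,13)

Answer: ---****-
------*-
------*-
------*-
------*-
------*-
------*-
------*-
------*-
------*-
------*-
------*-
--------
--------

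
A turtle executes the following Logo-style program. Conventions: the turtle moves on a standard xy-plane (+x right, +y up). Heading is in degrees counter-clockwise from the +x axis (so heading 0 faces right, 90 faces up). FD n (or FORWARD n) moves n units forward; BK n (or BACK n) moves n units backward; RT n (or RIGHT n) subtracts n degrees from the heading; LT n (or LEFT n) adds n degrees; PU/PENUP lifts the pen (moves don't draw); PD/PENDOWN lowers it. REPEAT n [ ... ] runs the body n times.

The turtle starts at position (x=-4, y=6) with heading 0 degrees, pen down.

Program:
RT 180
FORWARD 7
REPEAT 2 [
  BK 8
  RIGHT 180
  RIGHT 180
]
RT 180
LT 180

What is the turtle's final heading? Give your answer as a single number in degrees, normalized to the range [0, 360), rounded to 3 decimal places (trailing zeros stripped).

Answer: 180

Derivation:
Executing turtle program step by step:
Start: pos=(-4,6), heading=0, pen down
RT 180: heading 0 -> 180
FD 7: (-4,6) -> (-11,6) [heading=180, draw]
REPEAT 2 [
  -- iteration 1/2 --
  BK 8: (-11,6) -> (-3,6) [heading=180, draw]
  RT 180: heading 180 -> 0
  RT 180: heading 0 -> 180
  -- iteration 2/2 --
  BK 8: (-3,6) -> (5,6) [heading=180, draw]
  RT 180: heading 180 -> 0
  RT 180: heading 0 -> 180
]
RT 180: heading 180 -> 0
LT 180: heading 0 -> 180
Final: pos=(5,6), heading=180, 3 segment(s) drawn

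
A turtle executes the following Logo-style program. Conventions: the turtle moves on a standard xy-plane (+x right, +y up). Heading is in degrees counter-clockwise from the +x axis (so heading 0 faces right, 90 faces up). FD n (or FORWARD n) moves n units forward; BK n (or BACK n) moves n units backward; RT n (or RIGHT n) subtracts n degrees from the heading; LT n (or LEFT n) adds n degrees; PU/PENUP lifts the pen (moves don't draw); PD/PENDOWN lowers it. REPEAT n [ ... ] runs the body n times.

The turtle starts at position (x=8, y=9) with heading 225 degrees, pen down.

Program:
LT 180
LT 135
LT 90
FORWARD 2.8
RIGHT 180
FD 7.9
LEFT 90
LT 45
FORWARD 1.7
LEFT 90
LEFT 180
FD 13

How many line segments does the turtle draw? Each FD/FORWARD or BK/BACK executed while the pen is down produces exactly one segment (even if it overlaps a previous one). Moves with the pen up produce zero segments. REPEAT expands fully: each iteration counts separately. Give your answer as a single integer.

Answer: 4

Derivation:
Executing turtle program step by step:
Start: pos=(8,9), heading=225, pen down
LT 180: heading 225 -> 45
LT 135: heading 45 -> 180
LT 90: heading 180 -> 270
FD 2.8: (8,9) -> (8,6.2) [heading=270, draw]
RT 180: heading 270 -> 90
FD 7.9: (8,6.2) -> (8,14.1) [heading=90, draw]
LT 90: heading 90 -> 180
LT 45: heading 180 -> 225
FD 1.7: (8,14.1) -> (6.798,12.898) [heading=225, draw]
LT 90: heading 225 -> 315
LT 180: heading 315 -> 135
FD 13: (6.798,12.898) -> (-2.394,22.09) [heading=135, draw]
Final: pos=(-2.394,22.09), heading=135, 4 segment(s) drawn
Segments drawn: 4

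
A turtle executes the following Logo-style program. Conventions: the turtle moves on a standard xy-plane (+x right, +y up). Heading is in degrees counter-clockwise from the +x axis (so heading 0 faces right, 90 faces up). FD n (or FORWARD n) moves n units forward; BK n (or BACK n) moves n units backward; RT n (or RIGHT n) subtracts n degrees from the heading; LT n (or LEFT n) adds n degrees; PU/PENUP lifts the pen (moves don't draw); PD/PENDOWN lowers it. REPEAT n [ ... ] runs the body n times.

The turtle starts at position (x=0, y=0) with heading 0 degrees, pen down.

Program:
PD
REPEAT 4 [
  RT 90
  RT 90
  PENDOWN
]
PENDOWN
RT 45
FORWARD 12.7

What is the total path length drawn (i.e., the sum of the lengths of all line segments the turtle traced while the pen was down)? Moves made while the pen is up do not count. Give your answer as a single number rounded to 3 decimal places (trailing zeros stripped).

Executing turtle program step by step:
Start: pos=(0,0), heading=0, pen down
PD: pen down
REPEAT 4 [
  -- iteration 1/4 --
  RT 90: heading 0 -> 270
  RT 90: heading 270 -> 180
  PD: pen down
  -- iteration 2/4 --
  RT 90: heading 180 -> 90
  RT 90: heading 90 -> 0
  PD: pen down
  -- iteration 3/4 --
  RT 90: heading 0 -> 270
  RT 90: heading 270 -> 180
  PD: pen down
  -- iteration 4/4 --
  RT 90: heading 180 -> 90
  RT 90: heading 90 -> 0
  PD: pen down
]
PD: pen down
RT 45: heading 0 -> 315
FD 12.7: (0,0) -> (8.98,-8.98) [heading=315, draw]
Final: pos=(8.98,-8.98), heading=315, 1 segment(s) drawn

Segment lengths:
  seg 1: (0,0) -> (8.98,-8.98), length = 12.7
Total = 12.7

Answer: 12.7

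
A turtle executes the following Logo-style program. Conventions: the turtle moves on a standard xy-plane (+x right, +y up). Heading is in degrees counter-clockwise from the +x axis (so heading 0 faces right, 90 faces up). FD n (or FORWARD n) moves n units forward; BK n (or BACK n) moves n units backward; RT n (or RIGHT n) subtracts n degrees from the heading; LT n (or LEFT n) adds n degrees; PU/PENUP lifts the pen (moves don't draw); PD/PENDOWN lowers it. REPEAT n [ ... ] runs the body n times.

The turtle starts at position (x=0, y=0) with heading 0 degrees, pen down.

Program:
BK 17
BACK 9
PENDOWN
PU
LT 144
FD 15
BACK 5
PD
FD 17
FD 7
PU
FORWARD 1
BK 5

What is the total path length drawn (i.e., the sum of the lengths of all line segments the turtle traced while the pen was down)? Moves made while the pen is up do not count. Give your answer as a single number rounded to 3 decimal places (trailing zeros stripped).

Executing turtle program step by step:
Start: pos=(0,0), heading=0, pen down
BK 17: (0,0) -> (-17,0) [heading=0, draw]
BK 9: (-17,0) -> (-26,0) [heading=0, draw]
PD: pen down
PU: pen up
LT 144: heading 0 -> 144
FD 15: (-26,0) -> (-38.135,8.817) [heading=144, move]
BK 5: (-38.135,8.817) -> (-34.09,5.878) [heading=144, move]
PD: pen down
FD 17: (-34.09,5.878) -> (-47.843,15.87) [heading=144, draw]
FD 7: (-47.843,15.87) -> (-53.507,19.985) [heading=144, draw]
PU: pen up
FD 1: (-53.507,19.985) -> (-54.316,20.572) [heading=144, move]
BK 5: (-54.316,20.572) -> (-50.271,17.634) [heading=144, move]
Final: pos=(-50.271,17.634), heading=144, 4 segment(s) drawn

Segment lengths:
  seg 1: (0,0) -> (-17,0), length = 17
  seg 2: (-17,0) -> (-26,0), length = 9
  seg 3: (-34.09,5.878) -> (-47.843,15.87), length = 17
  seg 4: (-47.843,15.87) -> (-53.507,19.985), length = 7
Total = 50

Answer: 50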